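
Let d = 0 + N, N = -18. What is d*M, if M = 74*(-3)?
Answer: 3996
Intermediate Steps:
d = -18 (d = 0 - 18 = -18)
M = -222
d*M = -18*(-222) = 3996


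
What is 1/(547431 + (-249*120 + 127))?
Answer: 1/517678 ≈ 1.9317e-6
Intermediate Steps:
1/(547431 + (-249*120 + 127)) = 1/(547431 + (-29880 + 127)) = 1/(547431 - 29753) = 1/517678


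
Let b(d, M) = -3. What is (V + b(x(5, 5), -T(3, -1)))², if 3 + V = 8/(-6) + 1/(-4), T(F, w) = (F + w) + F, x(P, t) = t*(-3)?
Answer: 8281/144 ≈ 57.507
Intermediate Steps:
x(P, t) = -3*t
T(F, w) = w + 2*F
V = -55/12 (V = -3 + (8/(-6) + 1/(-4)) = -3 + (8*(-⅙) + 1*(-¼)) = -3 + (-4/3 - ¼) = -3 - 19/12 = -55/12 ≈ -4.5833)
(V + b(x(5, 5), -T(3, -1)))² = (-55/12 - 3)² = (-91/12)² = 8281/144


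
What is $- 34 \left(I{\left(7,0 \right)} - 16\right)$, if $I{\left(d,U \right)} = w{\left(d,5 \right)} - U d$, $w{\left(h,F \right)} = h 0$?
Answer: $544$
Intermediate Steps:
$w{\left(h,F \right)} = 0$
$I{\left(d,U \right)} = - U d$ ($I{\left(d,U \right)} = 0 - U d = - U d$)
$- 34 \left(I{\left(7,0 \right)} - 16\right) = - 34 \left(\left(-1\right) 0 \cdot 7 - 16\right) = - 34 \left(0 - 16\right) = \left(-34\right) \left(-16\right) = 544$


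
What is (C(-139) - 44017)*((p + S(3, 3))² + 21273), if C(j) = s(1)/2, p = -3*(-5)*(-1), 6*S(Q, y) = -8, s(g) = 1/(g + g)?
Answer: -1896222027/2 ≈ -9.4811e+8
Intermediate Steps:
s(g) = 1/(2*g)
S(Q, y) = -4/3 (S(Q, y) = (⅙)*(-8) = -4/3)
p = -15 (p = 15*(-1) = -15)
C(j) = ¼ (C(j) = ((½)/1)/2 = ((½)*1)*(½) = (½)*(½) = ¼)
(C(-139) - 44017)*((p + S(3, 3))² + 21273) = (¼ - 44017)*((-15 - 4/3)² + 21273) = -176067*((-49/3)² + 21273)/4 = -176067*(2401/9 + 21273)/4 = -176067/4*193858/9 = -1896222027/2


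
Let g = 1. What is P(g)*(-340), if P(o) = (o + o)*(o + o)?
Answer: -1360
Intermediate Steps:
P(o) = 4*o² (P(o) = (2*o)*(2*o) = 4*o²)
P(g)*(-340) = (4*1²)*(-340) = (4*1)*(-340) = 4*(-340) = -1360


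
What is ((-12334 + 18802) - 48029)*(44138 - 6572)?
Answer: -1561280526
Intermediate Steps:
((-12334 + 18802) - 48029)*(44138 - 6572) = (6468 - 48029)*37566 = -41561*37566 = -1561280526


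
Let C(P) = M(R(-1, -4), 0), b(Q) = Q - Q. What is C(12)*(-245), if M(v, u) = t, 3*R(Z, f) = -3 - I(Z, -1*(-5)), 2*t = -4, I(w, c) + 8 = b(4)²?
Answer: 490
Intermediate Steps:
b(Q) = 0
I(w, c) = -8 (I(w, c) = -8 + 0² = -8 + 0 = -8)
t = -2 (t = (½)*(-4) = -2)
R(Z, f) = 5/3 (R(Z, f) = (-3 - 1*(-8))/3 = (-3 + 8)/3 = (⅓)*5 = 5/3)
M(v, u) = -2
C(P) = -2
C(12)*(-245) = -2*(-245) = 490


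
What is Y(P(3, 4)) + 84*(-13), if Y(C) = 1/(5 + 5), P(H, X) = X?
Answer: -10919/10 ≈ -1091.9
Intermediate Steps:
Y(C) = ⅒ (Y(C) = 1/10 = ⅒)
Y(P(3, 4)) + 84*(-13) = ⅒ + 84*(-13) = ⅒ - 1092 = -10919/10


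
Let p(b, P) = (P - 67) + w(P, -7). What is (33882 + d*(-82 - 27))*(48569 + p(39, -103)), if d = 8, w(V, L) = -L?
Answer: 1597882060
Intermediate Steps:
p(b, P) = -60 + P (p(b, P) = (P - 67) - 1*(-7) = (-67 + P) + 7 = -60 + P)
(33882 + d*(-82 - 27))*(48569 + p(39, -103)) = (33882 + 8*(-82 - 27))*(48569 + (-60 - 103)) = (33882 + 8*(-109))*(48569 - 163) = (33882 - 872)*48406 = 33010*48406 = 1597882060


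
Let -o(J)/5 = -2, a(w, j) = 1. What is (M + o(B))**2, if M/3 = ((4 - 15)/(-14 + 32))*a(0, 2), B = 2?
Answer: 2401/36 ≈ 66.694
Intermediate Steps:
o(J) = 10 (o(J) = -5*(-2) = 10)
M = -11/6 (M = 3*(((4 - 15)/(-14 + 32))*1) = 3*(-11/18*1) = 3*(-11/18) = -11/6 ≈ -1.8333)
(M + o(B))**2 = (-11/6 + 10)**2 = (49/6)**2 = 2401/36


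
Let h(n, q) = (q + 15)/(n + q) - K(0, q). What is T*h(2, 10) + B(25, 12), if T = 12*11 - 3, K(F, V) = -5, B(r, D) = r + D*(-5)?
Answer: 3515/4 ≈ 878.75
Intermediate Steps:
B(r, D) = r - 5*D
T = 129 (T = 132 - 3 = 129)
h(n, q) = 5 + (15 + q)/(n + q) (h(n, q) = (q + 15)/(n + q) - 1*(-5) = (15 + q)/(n + q) + 5 = 5 + (15 + q)/(n + q))
T*h(2, 10) + B(25, 12) = 129*((15 + 5*2 + 6*10)/(2 + 10)) + (25 - 5*12) = 129*((15 + 10 + 60)/12) + (25 - 60) = 129*((1/12)*85) - 35 = 129*(85/12) - 35 = 3655/4 - 35 = 3515/4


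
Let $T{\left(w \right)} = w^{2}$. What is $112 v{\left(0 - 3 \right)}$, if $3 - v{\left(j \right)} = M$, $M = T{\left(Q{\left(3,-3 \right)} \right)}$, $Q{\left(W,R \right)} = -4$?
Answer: $-1456$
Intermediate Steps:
$M = 16$ ($M = \left(-4\right)^{2} = 16$)
$v{\left(j \right)} = -13$ ($v{\left(j \right)} = 3 - 16 = -13$)
$112 v{\left(0 - 3 \right)} = 112 \left(-13\right) = -1456$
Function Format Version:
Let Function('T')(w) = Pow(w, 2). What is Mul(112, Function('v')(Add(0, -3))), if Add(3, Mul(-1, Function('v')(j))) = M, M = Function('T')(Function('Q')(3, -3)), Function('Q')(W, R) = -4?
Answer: -1456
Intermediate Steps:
M = 16 (M = Pow(-4, 2) = 16)
Function('v')(j) = -13 (Function('v')(j) = Add(3, Mul(-1, 16)) = Add(3, -16) = -13)
Mul(112, Function('v')(Add(0, -3))) = Mul(112, -13) = -1456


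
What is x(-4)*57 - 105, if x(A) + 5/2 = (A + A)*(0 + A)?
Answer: 3153/2 ≈ 1576.5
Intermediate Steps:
x(A) = -5/2 + 2*A² (x(A) = -5/2 + (A + A)*(0 + A) = -5/2 + (2*A)*A = -5/2 + 2*A²)
x(-4)*57 - 105 = (-5/2 + 2*(-4)²)*57 - 105 = (-5/2 + 2*16)*57 - 105 = (-5/2 + 32)*57 - 105 = (59/2)*57 - 105 = 3363/2 - 105 = 3153/2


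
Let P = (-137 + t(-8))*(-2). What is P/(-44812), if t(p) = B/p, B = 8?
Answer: -69/11203 ≈ -0.0061591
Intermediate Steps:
t(p) = 8/p
P = 276 (P = (-137 + 8/(-8))*(-2) = (-137 + 8*(-1/8))*(-2) = (-137 - 1)*(-2) = -138*(-2) = 276)
P/(-44812) = 276/(-44812) = 276*(-1/44812) = -69/11203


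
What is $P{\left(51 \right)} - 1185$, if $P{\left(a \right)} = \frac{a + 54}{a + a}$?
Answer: $- \frac{40255}{34} \approx -1184.0$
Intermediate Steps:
$P{\left(a \right)} = \frac{54 + a}{2 a}$
$P{\left(51 \right)} - 1185 = \frac{54 + 51}{2 \cdot 51} - 1185 = \frac{1}{2} \cdot \frac{1}{51} \cdot 105 - 1185 = \frac{35}{34} - 1185 = - \frac{40255}{34}$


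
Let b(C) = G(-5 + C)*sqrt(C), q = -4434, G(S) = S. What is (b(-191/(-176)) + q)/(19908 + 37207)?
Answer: -4434/57115 - 689*sqrt(2101)/442298560 ≈ -0.077704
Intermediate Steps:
b(C) = sqrt(C)*(-5 + C) (b(C) = (-5 + C)*sqrt(C) = sqrt(C)*(-5 + C))
(b(-191/(-176)) + q)/(19908 + 37207) = (sqrt(-191/(-176))*(-5 - 191/(-176)) - 4434)/(19908 + 37207) = (sqrt(-191*(-1/176))*(-5 - 191*(-1/176)) - 4434)/57115 = (sqrt(191/176)*(-5 + 191/176) - 4434)*(1/57115) = ((sqrt(2101)/44)*(-689/176) - 4434)*(1/57115) = (-689*sqrt(2101)/7744 - 4434)*(1/57115) = (-4434 - 689*sqrt(2101)/7744)*(1/57115) = -4434/57115 - 689*sqrt(2101)/442298560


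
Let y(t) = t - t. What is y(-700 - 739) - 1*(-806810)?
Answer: 806810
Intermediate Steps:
y(t) = 0
y(-700 - 739) - 1*(-806810) = 0 - 1*(-806810) = 0 + 806810 = 806810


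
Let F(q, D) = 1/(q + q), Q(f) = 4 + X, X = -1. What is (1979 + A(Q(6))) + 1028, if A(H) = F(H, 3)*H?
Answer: 6015/2 ≈ 3007.5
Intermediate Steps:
Q(f) = 3 (Q(f) = 4 - 1 = 3)
F(q, D) = 1/(2*q)
A(H) = ½ (A(H) = (1/(2*H))*H = ½)
(1979 + A(Q(6))) + 1028 = (1979 + ½) + 1028 = 3959/2 + 1028 = 6015/2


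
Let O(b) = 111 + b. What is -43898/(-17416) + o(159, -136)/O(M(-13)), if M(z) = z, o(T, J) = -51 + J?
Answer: 37329/60956 ≈ 0.61239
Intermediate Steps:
-43898/(-17416) + o(159, -136)/O(M(-13)) = -43898/(-17416) + (-51 - 136)/(111 - 13) = -43898*(-1/17416) - 187/98 = 21949/8708 - 187*1/98 = 21949/8708 - 187/98 = 37329/60956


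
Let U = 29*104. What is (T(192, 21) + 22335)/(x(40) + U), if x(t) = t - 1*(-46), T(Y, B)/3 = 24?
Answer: 679/94 ≈ 7.2234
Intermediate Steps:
T(Y, B) = 72 (T(Y, B) = 3*24 = 72)
U = 3016
x(t) = 46 + t (x(t) = t + 46 = 46 + t)
(T(192, 21) + 22335)/(x(40) + U) = (72 + 22335)/((46 + 40) + 3016) = 22407/(86 + 3016) = 22407/3102 = 22407*(1/3102) = 679/94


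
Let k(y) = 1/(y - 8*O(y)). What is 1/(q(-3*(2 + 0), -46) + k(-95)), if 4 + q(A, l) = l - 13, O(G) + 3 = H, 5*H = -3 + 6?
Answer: -379/23882 ≈ -0.015870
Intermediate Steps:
H = 3/5 (H = (-3 + 6)/5 = (1/5)*3 = 3/5 ≈ 0.60000)
O(G) = -12/5 (O(G) = -3 + 3/5 = -12/5)
q(A, l) = -17 + l (q(A, l) = -4 + (l - 13) = -4 + (-13 + l) = -17 + l)
k(y) = 1/(96/5 + y) (k(y) = 1/(y - 8*(-12/5)) = 1/(y + 96/5) = 1/(96/5 + y))
1/(q(-3*(2 + 0), -46) + k(-95)) = 1/((-17 - 46) + 5/(96 + 5*(-95))) = 1/(-63 + 5/(96 - 475)) = 1/(-63 + 5/(-379)) = 1/(-63 + 5*(-1/379)) = 1/(-63 - 5/379) = 1/(-23882/379) = -379/23882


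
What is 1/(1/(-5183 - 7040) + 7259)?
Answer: 12223/88726756 ≈ 0.00013776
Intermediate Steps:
1/(1/(-5183 - 7040) + 7259) = 1/(1/(-12223) + 7259) = 1/(-1/12223 + 7259) = 1/(88726756/12223) = 12223/88726756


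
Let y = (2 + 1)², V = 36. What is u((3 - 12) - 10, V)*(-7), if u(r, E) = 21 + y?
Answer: -210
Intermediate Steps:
y = 9 (y = 3² = 9)
u(r, E) = 30 (u(r, E) = 21 + 9 = 30)
u((3 - 12) - 10, V)*(-7) = 30*(-7) = -210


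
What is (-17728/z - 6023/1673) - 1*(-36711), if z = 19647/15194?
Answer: 755913352424/32869431 ≈ 22997.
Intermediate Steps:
z = 19647/15194 (z = 19647*(1/15194) = 19647/15194 ≈ 1.2931)
(-17728/z - 6023/1673) - 1*(-36711) = (-17728/19647/15194 - 6023/1673) - 1*(-36711) = (-17728*15194/19647 - 6023*1/1673) + 36711 = (-269359232/19647 - 6023/1673) + 36711 = -450756329017/32869431 + 36711 = 755913352424/32869431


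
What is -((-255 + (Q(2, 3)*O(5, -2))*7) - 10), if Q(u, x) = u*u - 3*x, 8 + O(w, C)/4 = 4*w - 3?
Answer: 1525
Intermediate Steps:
O(w, C) = -44 + 16*w (O(w, C) = -32 + 4*(4*w - 3) = -32 + 4*(-3 + 4*w) = -32 + (-12 + 16*w) = -44 + 16*w)
Q(u, x) = u² - 3*x
-((-255 + (Q(2, 3)*O(5, -2))*7) - 10) = -((-255 + ((2² - 3*3)*(-44 + 16*5))*7) - 10) = -((-255 + ((4 - 9)*(-44 + 80))*7) - 10) = -((-255 - 5*36*7) - 10) = -((-255 - 180*7) - 10) = -((-255 - 1260) - 10) = -(-1515 - 10) = -1*(-1525) = 1525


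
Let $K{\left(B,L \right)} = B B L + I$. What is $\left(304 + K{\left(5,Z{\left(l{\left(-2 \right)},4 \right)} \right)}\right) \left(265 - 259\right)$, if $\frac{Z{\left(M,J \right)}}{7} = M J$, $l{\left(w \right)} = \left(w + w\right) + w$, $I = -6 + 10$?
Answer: $-23352$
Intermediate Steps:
$I = 4$
$l{\left(w \right)} = 3 w$ ($l{\left(w \right)} = 2 w + w = 3 w$)
$Z{\left(M,J \right)} = 7 J M$ ($Z{\left(M,J \right)} = 7 M J = 7 J M$)
$K{\left(B,L \right)} = 4 + L B^{2}$ ($K{\left(B,L \right)} = B B L + 4 = B^{2} L + 4 = L B^{2} + 4 = 4 + L B^{2}$)
$\left(304 + K{\left(5,Z{\left(l{\left(-2 \right)},4 \right)} \right)}\right) \left(265 - 259\right) = \left(304 + \left(4 + 7 \cdot 4 \cdot 3 \left(-2\right) 5^{2}\right)\right) \left(265 - 259\right) = \left(304 + \left(4 + 7 \cdot 4 \left(-6\right) 25\right)\right) 6 = \left(304 + \left(4 - 4200\right)\right) 6 = \left(304 - 4196\right) 6 = \left(-3892\right) 6 = -23352$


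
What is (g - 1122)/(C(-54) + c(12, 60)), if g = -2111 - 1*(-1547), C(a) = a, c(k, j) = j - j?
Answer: 281/9 ≈ 31.222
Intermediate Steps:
c(k, j) = 0
g = -564 (g = -2111 + 1547 = -564)
(g - 1122)/(C(-54) + c(12, 60)) = (-564 - 1122)/(-54 + 0) = -1686/(-54) = -1686*(-1/54) = 281/9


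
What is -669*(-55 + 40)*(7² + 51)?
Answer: 1003500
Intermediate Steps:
-669*(-55 + 40)*(7² + 51) = -(-10035)*(49 + 51) = -(-10035)*100 = -669*(-1500) = 1003500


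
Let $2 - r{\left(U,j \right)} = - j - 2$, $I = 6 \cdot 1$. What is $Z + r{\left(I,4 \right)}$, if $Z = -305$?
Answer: $-297$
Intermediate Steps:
$I = 6$
$r{\left(U,j \right)} = 4 + j$ ($r{\left(U,j \right)} = 2 - \left(- j - 2\right) = 2 - \left(-2 - j\right) = 2 + \left(2 + j\right) = 4 + j$)
$Z + r{\left(I,4 \right)} = -305 + \left(4 + 4\right) = -305 + 8 = -297$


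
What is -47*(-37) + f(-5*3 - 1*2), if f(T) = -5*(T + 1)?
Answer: 1819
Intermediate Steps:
f(T) = -5 - 5*T (f(T) = -5*(1 + T) = -5 - 5*T)
-47*(-37) + f(-5*3 - 1*2) = -47*(-37) + (-5 - 5*(-5*3 - 1*2)) = 1739 + (-5 - 5*(-15 - 2)) = 1739 + (-5 - 5*(-17)) = 1739 + (-5 + 85) = 1739 + 80 = 1819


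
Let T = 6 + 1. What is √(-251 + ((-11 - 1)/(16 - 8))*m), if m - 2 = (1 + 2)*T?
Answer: I*√1142/2 ≈ 16.897*I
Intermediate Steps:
T = 7
m = 23 (m = 2 + (1 + 2)*7 = 2 + 3*7 = 2 + 21 = 23)
√(-251 + ((-11 - 1)/(16 - 8))*m) = √(-251 + ((-11 - 1)/(16 - 8))*23) = √(-251 - 12/8*23) = √(-251 - 12*⅛*23) = √(-251 - 3/2*23) = √(-251 - 69/2) = √(-571/2) = I*√1142/2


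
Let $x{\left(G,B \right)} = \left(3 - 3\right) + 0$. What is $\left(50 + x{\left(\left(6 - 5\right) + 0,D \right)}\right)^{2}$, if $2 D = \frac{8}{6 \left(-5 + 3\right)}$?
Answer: $2500$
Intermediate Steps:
$D = - \frac{1}{3}$ ($D = \frac{8 \frac{1}{6 \left(-5 + 3\right)}}{2} = \frac{8 \frac{1}{6 \left(-2\right)}}{2} = \frac{8 \frac{1}{-12}}{2} = \frac{8 \left(- \frac{1}{12}\right)}{2} = \frac{1}{2} \left(- \frac{2}{3}\right) = - \frac{1}{3} \approx -0.33333$)
$x{\left(G,B \right)} = 0$ ($x{\left(G,B \right)} = 0 + 0 = 0$)
$\left(50 + x{\left(\left(6 - 5\right) + 0,D \right)}\right)^{2} = \left(50 + 0\right)^{2} = 50^{2} = 2500$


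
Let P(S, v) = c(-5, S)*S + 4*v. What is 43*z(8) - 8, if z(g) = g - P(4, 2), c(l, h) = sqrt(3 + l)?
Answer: -8 - 172*I*sqrt(2) ≈ -8.0 - 243.24*I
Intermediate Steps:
P(S, v) = 4*v + I*S*sqrt(2) (P(S, v) = sqrt(3 - 5)*S + 4*v = sqrt(-2)*S + 4*v = (I*sqrt(2))*S + 4*v = I*S*sqrt(2) + 4*v = 4*v + I*S*sqrt(2))
z(g) = -8 + g - 4*I*sqrt(2) (z(g) = g - (4*2 + I*4*sqrt(2)) = g - (8 + 4*I*sqrt(2)) = g + (-8 - 4*I*sqrt(2)) = -8 + g - 4*I*sqrt(2))
43*z(8) - 8 = 43*(-8 + 8 - 4*I*sqrt(2)) - 8 = 43*(-4*I*sqrt(2)) - 8 = -172*I*sqrt(2) - 8 = -8 - 172*I*sqrt(2)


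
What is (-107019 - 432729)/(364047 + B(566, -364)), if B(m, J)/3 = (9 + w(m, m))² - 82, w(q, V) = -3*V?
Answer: -44979/743497 ≈ -0.060497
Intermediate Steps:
B(m, J) = -246 + 3*(9 - 3*m)² (B(m, J) = 3*((9 - 3*m)² - 82) = 3*(-82 + (9 - 3*m)²) = -246 + 3*(9 - 3*m)²)
(-107019 - 432729)/(364047 + B(566, -364)) = (-107019 - 432729)/(364047 + (-246 + 27*(-3 + 566)²)) = -539748/(364047 + (-246 + 27*563²)) = -539748/(364047 + (-246 + 27*316969)) = -539748/(364047 + (-246 + 8558163)) = -539748/(364047 + 8557917) = -539748/8921964 = -539748*1/8921964 = -44979/743497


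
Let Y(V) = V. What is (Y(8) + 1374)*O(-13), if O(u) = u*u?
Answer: 233558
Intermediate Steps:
O(u) = u²
(Y(8) + 1374)*O(-13) = (8 + 1374)*(-13)² = 1382*169 = 233558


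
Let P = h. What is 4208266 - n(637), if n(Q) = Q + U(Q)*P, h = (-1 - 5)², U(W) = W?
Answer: 4184697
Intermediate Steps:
h = 36 (h = (-6)² = 36)
P = 36
n(Q) = 37*Q (n(Q) = Q + Q*36 = Q + 36*Q = 37*Q)
4208266 - n(637) = 4208266 - 37*637 = 4208266 - 1*23569 = 4208266 - 23569 = 4184697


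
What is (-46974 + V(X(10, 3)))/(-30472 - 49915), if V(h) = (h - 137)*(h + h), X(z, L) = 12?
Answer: 49974/80387 ≈ 0.62167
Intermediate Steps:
V(h) = 2*h*(-137 + h) (V(h) = (-137 + h)*(2*h) = 2*h*(-137 + h))
(-46974 + V(X(10, 3)))/(-30472 - 49915) = (-46974 + 2*12*(-137 + 12))/(-30472 - 49915) = (-46974 + 2*12*(-125))/(-80387) = (-46974 - 3000)*(-1/80387) = -49974*(-1/80387) = 49974/80387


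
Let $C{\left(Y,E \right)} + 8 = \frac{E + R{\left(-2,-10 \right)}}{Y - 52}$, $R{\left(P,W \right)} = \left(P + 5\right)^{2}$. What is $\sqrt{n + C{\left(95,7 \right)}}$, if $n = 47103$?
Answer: $\frac{\sqrt{87079343}}{43} \approx 217.01$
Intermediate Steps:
$R{\left(P,W \right)} = \left(5 + P\right)^{2}$
$C{\left(Y,E \right)} = -8 + \frac{9 + E}{-52 + Y}$ ($C{\left(Y,E \right)} = -8 + \frac{E + \left(5 - 2\right)^{2}}{Y - 52} = -8 + \frac{E + 3^{2}}{-52 + Y} = -8 + \frac{E + 9}{-52 + Y} = -8 + \frac{9 + E}{-52 + Y}$)
$\sqrt{n + C{\left(95,7 \right)}} = \sqrt{47103 + \frac{425 + 7 - 760}{-52 + 95}} = \sqrt{47103 + \frac{425 + 7 - 760}{43}} = \sqrt{47103 + \frac{1}{43} \left(-328\right)} = \sqrt{47103 - \frac{328}{43}} = \sqrt{\frac{2025101}{43}} = \frac{\sqrt{87079343}}{43}$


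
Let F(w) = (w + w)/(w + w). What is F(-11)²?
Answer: 1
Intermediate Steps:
F(w) = 1 (F(w) = (2*w)/((2*w)) = (2*w)*(1/(2*w)) = 1)
F(-11)² = 1² = 1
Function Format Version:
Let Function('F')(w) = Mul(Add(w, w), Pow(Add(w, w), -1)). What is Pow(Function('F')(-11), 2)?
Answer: 1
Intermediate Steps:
Function('F')(w) = 1 (Function('F')(w) = Mul(Mul(2, w), Pow(Mul(2, w), -1)) = Mul(Mul(2, w), Mul(Rational(1, 2), Pow(w, -1))) = 1)
Pow(Function('F')(-11), 2) = Pow(1, 2) = 1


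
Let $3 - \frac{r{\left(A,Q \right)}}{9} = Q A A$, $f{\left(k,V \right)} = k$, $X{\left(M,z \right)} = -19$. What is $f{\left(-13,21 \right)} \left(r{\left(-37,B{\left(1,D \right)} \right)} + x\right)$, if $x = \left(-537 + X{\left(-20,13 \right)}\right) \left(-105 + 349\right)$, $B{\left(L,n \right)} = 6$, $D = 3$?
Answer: $2724319$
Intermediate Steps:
$r{\left(A,Q \right)} = 27 - 9 Q A^{2}$ ($r{\left(A,Q \right)} = 27 - 9 Q A A = 27 - 9 A Q A = 27 - 9 Q A^{2}$)
$x = -135664$ ($x = \left(-537 - 19\right) \left(-105 + 349\right) = \left(-556\right) 244 = -135664$)
$f{\left(-13,21 \right)} \left(r{\left(-37,B{\left(1,D \right)} \right)} + x\right) = - 13 \left(\left(27 - 54 \left(-37\right)^{2}\right) - 135664\right) = - 13 \left(\left(27 - 54 \cdot 1369\right) - 135664\right) = - 13 \left(\left(27 - 73926\right) - 135664\right) = - 13 \left(-73899 - 135664\right) = \left(-13\right) \left(-209563\right) = 2724319$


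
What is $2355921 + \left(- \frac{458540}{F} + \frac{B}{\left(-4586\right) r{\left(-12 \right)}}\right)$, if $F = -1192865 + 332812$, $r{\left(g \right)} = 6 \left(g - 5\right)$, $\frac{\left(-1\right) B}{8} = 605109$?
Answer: $\frac{78983632830961775}{33525725993} \approx 2.3559 \cdot 10^{6}$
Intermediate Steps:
$B = -4840872$ ($B = \left(-8\right) 605109 = -4840872$)
$r{\left(g \right)} = -30 + 6 g$ ($r{\left(g \right)} = 6 \left(-5 + g\right) = -30 + 6 g$)
$F = -860053$
$2355921 + \left(- \frac{458540}{F} + \frac{B}{\left(-4586\right) r{\left(-12 \right)}}\right) = 2355921 - \left(- \frac{458540}{860053} + 4840872 \left(- \frac{1}{4586 \left(-30 + 6 \left(-12\right)\right)}\right)\right) = 2355921 - \left(- \frac{458540}{860053} + \frac{4840872}{\left(-4586\right) \left(-30 - 72\right)}\right) = 2355921 + \left(\frac{458540}{860053} - \frac{4840872}{\left(-4586\right) \left(-102\right)}\right) = 2355921 + \left(\frac{458540}{860053} - \frac{4840872}{467772}\right) = 2355921 + \left(\frac{458540}{860053} - \frac{403406}{38981}\right) = 2355921 - \frac{329076192778}{33525725993} = \frac{78983632830961775}{33525725993}$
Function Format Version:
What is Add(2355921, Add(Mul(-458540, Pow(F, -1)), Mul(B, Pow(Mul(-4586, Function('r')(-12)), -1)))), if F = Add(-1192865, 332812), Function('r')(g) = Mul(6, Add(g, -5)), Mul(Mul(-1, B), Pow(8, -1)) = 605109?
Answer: Rational(78983632830961775, 33525725993) ≈ 2.3559e+6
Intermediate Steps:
B = -4840872 (B = Mul(-8, 605109) = -4840872)
Function('r')(g) = Add(-30, Mul(6, g)) (Function('r')(g) = Mul(6, Add(-5, g)) = Add(-30, Mul(6, g)))
F = -860053
Add(2355921, Add(Mul(-458540, Pow(F, -1)), Mul(B, Pow(Mul(-4586, Function('r')(-12)), -1)))) = Add(2355921, Add(Mul(-458540, Pow(-860053, -1)), Mul(-4840872, Pow(Mul(-4586, Add(-30, Mul(6, -12))), -1)))) = Add(2355921, Add(Mul(-458540, Rational(-1, 860053)), Mul(-4840872, Pow(Mul(-4586, Add(-30, -72)), -1)))) = Add(2355921, Add(Rational(458540, 860053), Mul(-4840872, Pow(Mul(-4586, -102), -1)))) = Add(2355921, Add(Rational(458540, 860053), Mul(-4840872, Pow(467772, -1)))) = Add(2355921, Add(Rational(458540, 860053), Mul(-4840872, Rational(1, 467772)))) = Add(2355921, Add(Rational(458540, 860053), Rational(-403406, 38981))) = Add(2355921, Rational(-329076192778, 33525725993)) = Rational(78983632830961775, 33525725993)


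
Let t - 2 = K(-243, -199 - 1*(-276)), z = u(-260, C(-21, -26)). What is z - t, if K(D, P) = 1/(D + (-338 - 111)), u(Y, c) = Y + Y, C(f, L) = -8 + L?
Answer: -361223/692 ≈ -522.00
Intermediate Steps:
u(Y, c) = 2*Y
z = -520 (z = 2*(-260) = -520)
K(D, P) = 1/(-449 + D) (K(D, P) = 1/(D - 449) = 1/(-449 + D))
t = 1383/692 (t = 2 + 1/(-449 - 243) = 2 + 1/(-692) = 2 - 1/692 = 1383/692 ≈ 1.9986)
z - t = -520 - 1*1383/692 = -520 - 1383/692 = -361223/692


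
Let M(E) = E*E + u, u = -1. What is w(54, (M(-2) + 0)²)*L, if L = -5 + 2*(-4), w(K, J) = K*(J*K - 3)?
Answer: -339066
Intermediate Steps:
M(E) = -1 + E² (M(E) = E*E - 1 = E² - 1 = -1 + E²)
w(K, J) = K*(-3 + J*K)
L = -13 (L = -5 - 8 = -13)
w(54, (M(-2) + 0)²)*L = (54*(-3 + ((-1 + (-2)²) + 0)²*54))*(-13) = (54*(-3 + ((-1 + 4) + 0)²*54))*(-13) = (54*(-3 + (3 + 0)²*54))*(-13) = (54*(-3 + 3²*54))*(-13) = (54*(-3 + 9*54))*(-13) = (54*(-3 + 486))*(-13) = (54*483)*(-13) = 26082*(-13) = -339066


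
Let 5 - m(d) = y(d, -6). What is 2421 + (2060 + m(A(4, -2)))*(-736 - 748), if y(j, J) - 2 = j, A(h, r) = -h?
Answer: -3065007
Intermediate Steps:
y(j, J) = 2 + j
m(d) = 3 - d (m(d) = 5 - (2 + d) = 5 + (-2 - d) = 3 - d)
2421 + (2060 + m(A(4, -2)))*(-736 - 748) = 2421 + (2060 + (3 - (-1)*4))*(-736 - 748) = 2421 + (2060 + (3 - 1*(-4)))*(-1484) = 2421 + (2060 + (3 + 4))*(-1484) = 2421 + (2060 + 7)*(-1484) = 2421 + 2067*(-1484) = 2421 - 3067428 = -3065007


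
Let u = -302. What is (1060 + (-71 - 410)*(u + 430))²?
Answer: 3661218064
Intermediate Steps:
(1060 + (-71 - 410)*(u + 430))² = (1060 + (-71 - 410)*(-302 + 430))² = (1060 - 481*128)² = (1060 - 61568)² = (-60508)² = 3661218064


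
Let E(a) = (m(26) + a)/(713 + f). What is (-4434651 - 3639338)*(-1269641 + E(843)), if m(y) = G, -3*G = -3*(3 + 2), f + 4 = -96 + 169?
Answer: 174267998112901/17 ≈ 1.0251e+13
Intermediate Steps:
f = 69 (f = -4 + (-96 + 169) = -4 + 73 = 69)
G = 5 (G = -(-1)*(3 + 2) = -(-1)*5 = -⅓*(-15) = 5)
m(y) = 5
E(a) = 5/782 + a/782 (E(a) = (5 + a)/(713 + 69) = (5 + a)/782 = (5 + a)*(1/782) = 5/782 + a/782)
(-4434651 - 3639338)*(-1269641 + E(843)) = (-4434651 - 3639338)*(-1269641 + (5/782 + (1/782)*843)) = -8073989*(-1269641 + (5/782 + 843/782)) = -8073989*(-1269641 + 424/391) = -8073989*(-496429207/391) = 174267998112901/17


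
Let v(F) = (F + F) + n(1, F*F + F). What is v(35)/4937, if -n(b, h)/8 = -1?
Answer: 78/4937 ≈ 0.015799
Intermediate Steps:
n(b, h) = 8 (n(b, h) = -8*(-1) = 8)
v(F) = 8 + 2*F (v(F) = (F + F) + 8 = 2*F + 8 = 8 + 2*F)
v(35)/4937 = (8 + 2*35)/4937 = (8 + 70)*(1/4937) = 78*(1/4937) = 78/4937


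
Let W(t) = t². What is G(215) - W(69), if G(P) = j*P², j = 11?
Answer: 503714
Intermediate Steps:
G(P) = 11*P²
G(215) - W(69) = 11*215² - 1*69² = 11*46225 - 1*4761 = 508475 - 4761 = 503714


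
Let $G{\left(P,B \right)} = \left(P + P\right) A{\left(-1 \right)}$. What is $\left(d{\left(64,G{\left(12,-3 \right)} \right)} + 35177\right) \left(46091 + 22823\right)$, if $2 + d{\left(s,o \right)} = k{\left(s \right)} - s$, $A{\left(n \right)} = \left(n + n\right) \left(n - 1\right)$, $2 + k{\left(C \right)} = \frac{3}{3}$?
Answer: $2419570540$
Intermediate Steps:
$k{\left(C \right)} = -1$ ($k{\left(C \right)} = -2 + \frac{3}{3} = -2 + 3 \cdot \frac{1}{3} = -2 + 1 = -1$)
$A{\left(n \right)} = 2 n \left(-1 + n\right)$
$G{\left(P,B \right)} = 8 P$ ($G{\left(P,B \right)} = \left(P + P\right) 2 \left(-1\right) \left(-1 - 1\right) = 2 P 2 \left(-1\right) \left(-2\right) = 2 P 4 = 8 P$)
$d{\left(s,o \right)} = -3 - s$ ($d{\left(s,o \right)} = -2 - \left(1 + s\right) = -3 - s$)
$\left(d{\left(64,G{\left(12,-3 \right)} \right)} + 35177\right) \left(46091 + 22823\right) = \left(\left(-3 - 64\right) + 35177\right) \left(46091 + 22823\right) = \left(\left(-3 - 64\right) + 35177\right) 68914 = \left(-67 + 35177\right) 68914 = 35110 \cdot 68914 = 2419570540$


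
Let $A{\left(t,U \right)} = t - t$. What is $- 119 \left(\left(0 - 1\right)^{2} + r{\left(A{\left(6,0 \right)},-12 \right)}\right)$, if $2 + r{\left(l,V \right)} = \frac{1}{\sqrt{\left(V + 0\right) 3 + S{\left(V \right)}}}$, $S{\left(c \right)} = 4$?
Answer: $119 + \frac{119 i \sqrt{2}}{8} \approx 119.0 + 21.036 i$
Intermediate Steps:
$A{\left(t,U \right)} = 0$
$r{\left(l,V \right)} = -2 + \frac{1}{\sqrt{4 + 3 V}}$ ($r{\left(l,V \right)} = -2 + \frac{1}{\sqrt{\left(V + 0\right) 3 + 4}} = -2 + \frac{1}{\sqrt{V 3 + 4}} = -2 + \frac{1}{\sqrt{3 V + 4}} = -2 + \frac{1}{\sqrt{4 + 3 V}}$)
$- 119 \left(\left(0 - 1\right)^{2} + r{\left(A{\left(6,0 \right)},-12 \right)}\right) = - 119 \left(\left(0 - 1\right)^{2} - \left(2 - \frac{1}{\sqrt{4 + 3 \left(-12\right)}}\right)\right) = - 119 \left(\left(-1\right)^{2} - \left(2 - \frac{1}{\sqrt{4 - 36}}\right)\right) = - 119 \left(1 - \left(2 - \frac{1}{\sqrt{-32}}\right)\right) = - 119 \left(1 - \left(2 + \frac{i \sqrt{2}}{8}\right)\right) = - 119 \left(-1 - \frac{i \sqrt{2}}{8}\right) = 119 + \frac{119 i \sqrt{2}}{8}$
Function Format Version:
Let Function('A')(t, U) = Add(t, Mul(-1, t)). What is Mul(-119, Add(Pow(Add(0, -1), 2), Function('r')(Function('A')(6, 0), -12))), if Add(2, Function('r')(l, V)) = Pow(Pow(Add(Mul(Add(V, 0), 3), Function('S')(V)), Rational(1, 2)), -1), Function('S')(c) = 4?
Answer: Add(119, Mul(Rational(119, 8), I, Pow(2, Rational(1, 2)))) ≈ Add(119.00, Mul(21.036, I))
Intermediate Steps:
Function('A')(t, U) = 0
Function('r')(l, V) = Add(-2, Pow(Add(4, Mul(3, V)), Rational(-1, 2))) (Function('r')(l, V) = Add(-2, Pow(Pow(Add(Mul(Add(V, 0), 3), 4), Rational(1, 2)), -1)) = Add(-2, Pow(Pow(Add(Mul(V, 3), 4), Rational(1, 2)), -1)) = Add(-2, Pow(Pow(Add(Mul(3, V), 4), Rational(1, 2)), -1)) = Add(-2, Pow(Pow(Add(4, Mul(3, V)), Rational(1, 2)), -1)) = Add(-2, Pow(Add(4, Mul(3, V)), Rational(-1, 2))))
Mul(-119, Add(Pow(Add(0, -1), 2), Function('r')(Function('A')(6, 0), -12))) = Mul(-119, Add(Pow(Add(0, -1), 2), Add(-2, Pow(Add(4, Mul(3, -12)), Rational(-1, 2))))) = Mul(-119, Add(Pow(-1, 2), Add(-2, Pow(Add(4, -36), Rational(-1, 2))))) = Mul(-119, Add(1, Add(-2, Pow(-32, Rational(-1, 2))))) = Mul(-119, Add(1, Add(-2, Mul(Rational(-1, 8), I, Pow(2, Rational(1, 2)))))) = Mul(-119, Add(-1, Mul(Rational(-1, 8), I, Pow(2, Rational(1, 2))))) = Add(119, Mul(Rational(119, 8), I, Pow(2, Rational(1, 2))))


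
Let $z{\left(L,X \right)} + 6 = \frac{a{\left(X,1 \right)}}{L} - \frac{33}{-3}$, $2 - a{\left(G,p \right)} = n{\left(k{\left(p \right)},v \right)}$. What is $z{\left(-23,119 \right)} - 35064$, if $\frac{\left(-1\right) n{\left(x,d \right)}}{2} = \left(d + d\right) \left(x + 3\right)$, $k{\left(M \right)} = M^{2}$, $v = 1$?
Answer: $- \frac{806375}{23} \approx -35060.0$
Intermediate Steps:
$n{\left(x,d \right)} = - 4 d \left(3 + x\right)$ ($n{\left(x,d \right)} = - 2 \left(d + d\right) \left(x + 3\right) = - 2 \cdot 2 d \left(3 + x\right) = - 4 d \left(3 + x\right)$)
$a{\left(G,p \right)} = 14 + 4 p^{2}$ ($a{\left(G,p \right)} = 2 - \left(-4\right) 1 \left(3 + p^{2}\right) = 2 - \left(-12 - 4 p^{2}\right) = 2 + \left(12 + 4 p^{2}\right) = 14 + 4 p^{2}$)
$z{\left(L,X \right)} = 5 + \frac{18}{L}$ ($z{\left(L,X \right)} = -6 + \left(\frac{14 + 4 \cdot 1^{2}}{L} - \frac{33}{-3}\right) = -6 + \left(\frac{14 + 4 \cdot 1}{L} - -11\right) = -6 + \left(\frac{14 + 4}{L} + 11\right) = -6 + \left(\frac{18}{L} + 11\right) = -6 + \left(11 + \frac{18}{L}\right) = 5 + \frac{18}{L}$)
$z{\left(-23,119 \right)} - 35064 = \left(5 + \frac{18}{-23}\right) - 35064 = \left(5 + 18 \left(- \frac{1}{23}\right)\right) - 35064 = \left(5 - \frac{18}{23}\right) - 35064 = \frac{97}{23} - 35064 = - \frac{806375}{23}$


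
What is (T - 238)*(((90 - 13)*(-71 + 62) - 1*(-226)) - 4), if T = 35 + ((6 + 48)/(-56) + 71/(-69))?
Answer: 62179379/644 ≈ 96552.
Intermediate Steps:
T = 63769/1932 (T = 35 + (54*(-1/56) + 71*(-1/69)) = 35 + (-27/28 - 71/69) = 35 - 3851/1932 = 63769/1932 ≈ 33.007)
(T - 238)*(((90 - 13)*(-71 + 62) - 1*(-226)) - 4) = (63769/1932 - 238)*(((90 - 13)*(-71 + 62) - 1*(-226)) - 4) = -396047*((77*(-9) + 226) - 4)/1932 = -396047*((-693 + 226) - 4)/1932 = -396047*(-467 - 4)/1932 = -396047/1932*(-471) = 62179379/644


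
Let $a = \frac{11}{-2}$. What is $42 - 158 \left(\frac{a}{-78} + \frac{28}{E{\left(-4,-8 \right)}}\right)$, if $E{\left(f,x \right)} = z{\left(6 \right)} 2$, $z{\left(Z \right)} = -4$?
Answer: $\frac{45541}{78} \approx 583.86$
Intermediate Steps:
$E{\left(f,x \right)} = -8$ ($E{\left(f,x \right)} = \left(-4\right) 2 = -8$)
$a = - \frac{11}{2}$ ($a = 11 \left(- \frac{1}{2}\right) = - \frac{11}{2} \approx -5.5$)
$42 - 158 \left(\frac{a}{-78} + \frac{28}{E{\left(-4,-8 \right)}}\right) = 42 - 158 \left(- \frac{11}{2 \left(-78\right)} + \frac{28}{-8}\right) = 42 - 158 \left(\left(- \frac{11}{2}\right) \left(- \frac{1}{78}\right) + 28 \left(- \frac{1}{8}\right)\right) = 42 - 158 \left(\frac{11}{156} - \frac{7}{2}\right) = 42 - - \frac{42265}{78} = 42 + \frac{42265}{78} = \frac{45541}{78}$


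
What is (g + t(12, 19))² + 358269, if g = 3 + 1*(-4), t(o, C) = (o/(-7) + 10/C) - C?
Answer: 6345361465/17689 ≈ 3.5872e+5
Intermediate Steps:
t(o, C) = -C + 10/C - o/7 (t(o, C) = (o*(-⅐) + 10/C) - C = (-o/7 + 10/C) - C = (10/C - o/7) - C = -C + 10/C - o/7)
g = -1 (g = 3 - 4 = -1)
(g + t(12, 19))² + 358269 = (-1 + (-1*19 + 10/19 - ⅐*12))² + 358269 = (-1 + (-19 + 10*(1/19) - 12/7))² + 358269 = (-1 + (-19 + 10/19 - 12/7))² + 358269 = (-1 - 2685/133)² + 358269 = (-2818/133)² + 358269 = 7941124/17689 + 358269 = 6345361465/17689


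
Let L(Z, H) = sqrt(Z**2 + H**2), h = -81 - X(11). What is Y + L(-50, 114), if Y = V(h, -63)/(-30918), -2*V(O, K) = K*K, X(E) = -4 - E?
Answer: 1323/20612 + 2*sqrt(3874) ≈ 124.55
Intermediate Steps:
h = -66 (h = -81 - (-4 - 1*11) = -81 - (-4 - 11) = -81 - 1*(-15) = -81 + 15 = -66)
V(O, K) = -K**2/2 (V(O, K) = -K*K/2 = -K**2/2)
L(Z, H) = sqrt(H**2 + Z**2)
Y = 1323/20612 (Y = -1/2*(-63)**2/(-30918) = -1/2*3969*(-1/30918) = -3969/2*(-1/30918) = 1323/20612 ≈ 0.064186)
Y + L(-50, 114) = 1323/20612 + sqrt(114**2 + (-50)**2) = 1323/20612 + sqrt(12996 + 2500) = 1323/20612 + sqrt(15496) = 1323/20612 + 2*sqrt(3874)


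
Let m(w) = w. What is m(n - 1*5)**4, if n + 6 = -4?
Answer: 50625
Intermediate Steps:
n = -10 (n = -6 - 4 = -10)
m(n - 1*5)**4 = (-10 - 1*5)**4 = (-10 - 5)**4 = (-15)**4 = 50625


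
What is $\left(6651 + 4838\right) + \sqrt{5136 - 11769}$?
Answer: $11489 + 3 i \sqrt{737} \approx 11489.0 + 81.443 i$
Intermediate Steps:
$\left(6651 + 4838\right) + \sqrt{5136 - 11769} = 11489 + \sqrt{-6633} = 11489 + 3 i \sqrt{737}$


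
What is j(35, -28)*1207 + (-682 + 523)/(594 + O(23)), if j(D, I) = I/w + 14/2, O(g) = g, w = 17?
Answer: 3986278/617 ≈ 6460.7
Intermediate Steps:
j(D, I) = 7 + I/17 (j(D, I) = I/17 + 14/2 = I*(1/17) + 14*(½) = I/17 + 7 = 7 + I/17)
j(35, -28)*1207 + (-682 + 523)/(594 + O(23)) = (7 + (1/17)*(-28))*1207 + (-682 + 523)/(594 + 23) = (7 - 28/17)*1207 - 159/617 = (91/17)*1207 - 159*1/617 = 6461 - 159/617 = 3986278/617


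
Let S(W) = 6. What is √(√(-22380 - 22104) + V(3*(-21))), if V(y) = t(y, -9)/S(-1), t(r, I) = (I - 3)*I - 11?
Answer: √(582 + 72*I*√11121)/6 ≈ 10.67 + 9.8834*I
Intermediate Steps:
t(r, I) = -11 + I*(-3 + I) (t(r, I) = (-3 + I)*I - 11 = I*(-3 + I) - 11 = -11 + I*(-3 + I))
V(y) = 97/6 (V(y) = (-11 + (-9)² - 3*(-9))/6 = (-11 + 81 + 27)*(⅙) = 97*(⅙) = 97/6)
√(√(-22380 - 22104) + V(3*(-21))) = √(√(-22380 - 22104) + 97/6) = √(√(-44484) + 97/6) = √(2*I*√11121 + 97/6) = √(97/6 + 2*I*√11121)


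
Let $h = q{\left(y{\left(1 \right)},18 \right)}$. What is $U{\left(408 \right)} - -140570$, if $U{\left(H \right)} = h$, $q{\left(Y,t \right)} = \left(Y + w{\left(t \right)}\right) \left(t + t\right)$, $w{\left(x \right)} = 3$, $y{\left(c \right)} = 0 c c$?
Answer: $140678$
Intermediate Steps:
$y{\left(c \right)} = 0$ ($y{\left(c \right)} = 0 c = 0$)
$q{\left(Y,t \right)} = 2 t \left(3 + Y\right)$ ($q{\left(Y,t \right)} = \left(Y + 3\right) \left(t + t\right) = \left(3 + Y\right) 2 t = 2 t \left(3 + Y\right)$)
$h = 108$ ($h = 2 \cdot 18 \left(3 + 0\right) = 2 \cdot 18 \cdot 3 = 108$)
$U{\left(H \right)} = 108$
$U{\left(408 \right)} - -140570 = 108 - -140570 = 108 + 140570 = 140678$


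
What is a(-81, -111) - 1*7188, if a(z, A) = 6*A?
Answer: -7854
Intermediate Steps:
a(-81, -111) - 1*7188 = 6*(-111) - 1*7188 = -666 - 7188 = -7854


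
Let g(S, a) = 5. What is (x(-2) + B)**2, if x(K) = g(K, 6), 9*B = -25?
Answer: 400/81 ≈ 4.9383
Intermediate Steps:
B = -25/9 (B = (1/9)*(-25) = -25/9 ≈ -2.7778)
x(K) = 5
(x(-2) + B)**2 = (5 - 25/9)**2 = (20/9)**2 = 400/81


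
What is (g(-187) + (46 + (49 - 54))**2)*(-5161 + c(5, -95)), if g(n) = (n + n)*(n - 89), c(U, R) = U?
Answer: -540890180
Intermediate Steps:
g(n) = 2*n*(-89 + n) (g(n) = (2*n)*(-89 + n) = 2*n*(-89 + n))
(g(-187) + (46 + (49 - 54))**2)*(-5161 + c(5, -95)) = (2*(-187)*(-89 - 187) + (46 + (49 - 54))**2)*(-5161 + 5) = (2*(-187)*(-276) + (46 - 5)**2)*(-5156) = (103224 + 41**2)*(-5156) = (103224 + 1681)*(-5156) = 104905*(-5156) = -540890180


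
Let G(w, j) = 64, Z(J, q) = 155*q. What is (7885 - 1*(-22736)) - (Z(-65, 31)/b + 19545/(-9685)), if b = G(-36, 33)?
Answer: 3786967019/123968 ≈ 30548.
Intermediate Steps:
b = 64
(7885 - 1*(-22736)) - (Z(-65, 31)/b + 19545/(-9685)) = (7885 - 1*(-22736)) - ((155*31)/64 + 19545/(-9685)) = (7885 + 22736) - (4805*(1/64) + 19545*(-1/9685)) = 30621 - (4805/64 - 3909/1937) = 30621 - 1*9057109/123968 = 30621 - 9057109/123968 = 3786967019/123968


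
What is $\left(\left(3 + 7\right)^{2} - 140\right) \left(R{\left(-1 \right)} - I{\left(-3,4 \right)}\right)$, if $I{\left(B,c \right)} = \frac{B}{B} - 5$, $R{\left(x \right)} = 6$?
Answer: $-400$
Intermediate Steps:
$I{\left(B,c \right)} = -4$ ($I{\left(B,c \right)} = 1 - 5 = -4$)
$\left(\left(3 + 7\right)^{2} - 140\right) \left(R{\left(-1 \right)} - I{\left(-3,4 \right)}\right) = \left(\left(3 + 7\right)^{2} - 140\right) \left(6 - -4\right) = \left(10^{2} - 140\right) \left(6 + 4\right) = \left(100 - 140\right) 10 = \left(-40\right) 10 = -400$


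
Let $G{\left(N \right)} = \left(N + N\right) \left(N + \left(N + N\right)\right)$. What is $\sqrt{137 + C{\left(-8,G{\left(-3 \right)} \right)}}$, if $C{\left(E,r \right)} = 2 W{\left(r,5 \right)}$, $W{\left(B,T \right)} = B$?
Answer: $7 \sqrt{5} \approx 15.652$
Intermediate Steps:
$G{\left(N \right)} = 6 N^{2}$ ($G{\left(N \right)} = 2 N \left(N + 2 N\right) = 2 N 3 N = 6 N^{2}$)
$C{\left(E,r \right)} = 2 r$
$\sqrt{137 + C{\left(-8,G{\left(-3 \right)} \right)}} = \sqrt{137 + 2 \cdot 6 \left(-3\right)^{2}} = \sqrt{137 + 2 \cdot 6 \cdot 9} = \sqrt{137 + 2 \cdot 54} = \sqrt{137 + 108} = \sqrt{245} = 7 \sqrt{5}$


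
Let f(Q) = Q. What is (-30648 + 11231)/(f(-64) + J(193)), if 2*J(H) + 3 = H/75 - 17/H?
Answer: 562122150/1860251 ≈ 302.18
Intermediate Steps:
J(H) = -3/2 - 17/(2*H) + H/150 (J(H) = -3/2 + (H/75 - 17/H)/2 = -3/2 + (-17/H + H/75)/2 = -3/2 + (-17/(2*H) + H/150) = -3/2 - 17/(2*H) + H/150)
(-30648 + 11231)/(f(-64) + J(193)) = (-30648 + 11231)/(-64 + (1/150)*(-1275 + 193*(-225 + 193))/193) = -19417/(-64 + (1/150)*(1/193)*(-1275 + 193*(-32))) = -19417/(-64 + (1/150)*(1/193)*(-1275 - 6176)) = -19417/(-64 + (1/150)*(1/193)*(-7451)) = -19417/(-64 - 7451/28950) = -19417/(-1860251/28950) = -19417*(-28950/1860251) = 562122150/1860251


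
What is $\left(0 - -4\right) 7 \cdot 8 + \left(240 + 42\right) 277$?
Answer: $78338$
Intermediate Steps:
$\left(0 - -4\right) 7 \cdot 8 + \left(240 + 42\right) 277 = \left(0 + 4\right) 7 \cdot 8 + 282 \cdot 277 = 4 \cdot 7 \cdot 8 + 78114 = 28 \cdot 8 + 78114 = 224 + 78114 = 78338$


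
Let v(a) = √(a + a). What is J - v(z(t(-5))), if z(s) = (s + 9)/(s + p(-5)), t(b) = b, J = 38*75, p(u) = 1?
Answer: 2850 - I*√2 ≈ 2850.0 - 1.4142*I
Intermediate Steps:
J = 2850
z(s) = (9 + s)/(1 + s) (z(s) = (s + 9)/(s + 1) = (9 + s)/(1 + s))
v(a) = √2*√a (v(a) = √(2*a) = √2*√a)
J - v(z(t(-5))) = 2850 - √2*√((9 - 5)/(1 - 5)) = 2850 - √2*√(4/(-4)) = 2850 - √2*√(-¼*4) = 2850 - √2*√(-1) = 2850 - √2*I = 2850 - I*√2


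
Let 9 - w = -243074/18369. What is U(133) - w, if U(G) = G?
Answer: 156514/1413 ≈ 110.77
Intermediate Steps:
w = 31415/1413 (w = 9 - (-243074)/18369 = 9 - 1*(-18698/1413) = 9 + 18698/1413 = 31415/1413 ≈ 22.233)
U(133) - w = 133 - 1*31415/1413 = 133 - 31415/1413 = 156514/1413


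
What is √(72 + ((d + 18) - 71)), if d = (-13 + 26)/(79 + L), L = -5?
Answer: √105006/74 ≈ 4.3790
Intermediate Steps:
d = 13/74 (d = (-13 + 26)/(79 - 5) = 13/74 ≈ 0.17568)
√(72 + ((d + 18) - 71)) = √(72 + ((13/74 + 18) - 71)) = √(72 + (1345/74 - 71)) = √(72 - 3909/74) = √(1419/74) = √105006/74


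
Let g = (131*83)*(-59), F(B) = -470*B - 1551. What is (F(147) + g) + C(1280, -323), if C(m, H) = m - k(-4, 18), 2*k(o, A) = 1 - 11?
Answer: -710863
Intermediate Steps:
k(o, A) = -5 (k(o, A) = (1 - 11)/2 = (½)*(-10) = -5)
F(B) = -1551 - 470*B
g = -641507 (g = 10873*(-59) = -641507)
C(m, H) = 5 + m (C(m, H) = m - 1*(-5) = m + 5 = 5 + m)
(F(147) + g) + C(1280, -323) = ((-1551 - 470*147) - 641507) + (5 + 1280) = ((-1551 - 69090) - 641507) + 1285 = (-70641 - 641507) + 1285 = -712148 + 1285 = -710863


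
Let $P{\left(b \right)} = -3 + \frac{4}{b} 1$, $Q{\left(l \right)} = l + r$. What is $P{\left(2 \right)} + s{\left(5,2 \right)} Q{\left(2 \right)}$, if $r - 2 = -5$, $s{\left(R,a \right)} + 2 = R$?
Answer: $-4$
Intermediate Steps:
$s{\left(R,a \right)} = -2 + R$
$r = -3$ ($r = 2 - 5 = -3$)
$Q{\left(l \right)} = -3 + l$ ($Q{\left(l \right)} = l - 3 = -3 + l$)
$P{\left(b \right)} = -3 + \frac{4}{b}$
$P{\left(2 \right)} + s{\left(5,2 \right)} Q{\left(2 \right)} = \left(-3 + \frac{4}{2}\right) + \left(-2 + 5\right) \left(-3 + 2\right) = \left(-3 + 4 \cdot \frac{1}{2}\right) + 3 \left(-1\right) = \left(-3 + 2\right) - 3 = -1 - 3 = -4$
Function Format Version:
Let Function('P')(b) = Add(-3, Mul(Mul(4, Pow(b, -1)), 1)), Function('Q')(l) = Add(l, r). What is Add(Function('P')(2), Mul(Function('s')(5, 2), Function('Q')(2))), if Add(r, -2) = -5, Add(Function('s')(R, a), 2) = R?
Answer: -4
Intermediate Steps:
Function('s')(R, a) = Add(-2, R)
r = -3 (r = Add(2, -5) = -3)
Function('Q')(l) = Add(-3, l) (Function('Q')(l) = Add(l, -3) = Add(-3, l))
Function('P')(b) = Add(-3, Mul(4, Pow(b, -1)))
Add(Function('P')(2), Mul(Function('s')(5, 2), Function('Q')(2))) = Add(Add(-3, Mul(4, Pow(2, -1))), Mul(Add(-2, 5), Add(-3, 2))) = Add(Add(-3, Mul(4, Rational(1, 2))), Mul(3, -1)) = Add(Add(-3, 2), -3) = Add(-1, -3) = -4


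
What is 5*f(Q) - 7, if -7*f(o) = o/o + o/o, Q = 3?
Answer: -59/7 ≈ -8.4286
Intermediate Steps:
f(o) = -2/7 (f(o) = -(o/o + o/o)/7 = -(1 + 1)/7 = -⅐*2 = -2/7)
5*f(Q) - 7 = 5*(-2/7) - 7 = -10/7 - 7 = -59/7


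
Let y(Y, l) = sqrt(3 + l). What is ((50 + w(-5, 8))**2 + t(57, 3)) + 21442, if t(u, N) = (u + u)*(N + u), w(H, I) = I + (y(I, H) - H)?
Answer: 32249 + 126*I*sqrt(2) ≈ 32249.0 + 178.19*I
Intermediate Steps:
w(H, I) = I + sqrt(3 + H) - H (w(H, I) = I + (sqrt(3 + H) - H) = I + sqrt(3 + H) - H)
t(u, N) = 2*u*(N + u) (t(u, N) = (2*u)*(N + u) = 2*u*(N + u))
((50 + w(-5, 8))**2 + t(57, 3)) + 21442 = ((50 + (8 + sqrt(3 - 5) - 1*(-5)))**2 + 2*57*(3 + 57)) + 21442 = ((50 + (8 + sqrt(-2) + 5))**2 + 2*57*60) + 21442 = ((50 + (8 + I*sqrt(2) + 5))**2 + 6840) + 21442 = ((50 + (13 + I*sqrt(2)))**2 + 6840) + 21442 = ((63 + I*sqrt(2))**2 + 6840) + 21442 = (6840 + (63 + I*sqrt(2))**2) + 21442 = 28282 + (63 + I*sqrt(2))**2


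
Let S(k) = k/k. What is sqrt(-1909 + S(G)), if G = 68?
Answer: 6*I*sqrt(53) ≈ 43.681*I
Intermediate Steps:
S(k) = 1
sqrt(-1909 + S(G)) = sqrt(-1909 + 1) = sqrt(-1908) = 6*I*sqrt(53)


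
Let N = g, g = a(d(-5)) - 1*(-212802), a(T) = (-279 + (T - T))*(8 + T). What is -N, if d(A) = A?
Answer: -211965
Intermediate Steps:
a(T) = -2232 - 279*T (a(T) = (-279 + 0)*(8 + T) = -279*(8 + T) = -2232 - 279*T)
g = 211965 (g = (-2232 - 279*(-5)) - 1*(-212802) = (-2232 + 1395) + 212802 = -837 + 212802 = 211965)
N = 211965
-N = -1*211965 = -211965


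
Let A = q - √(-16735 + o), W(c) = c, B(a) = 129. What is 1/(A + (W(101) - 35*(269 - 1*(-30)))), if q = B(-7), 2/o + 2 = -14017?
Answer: -143484465/1468798107242 + I*√3288969089373/1468798107242 ≈ -9.7688e-5 + 1.2347e-6*I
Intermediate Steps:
o = -2/14019 (o = 2/(-2 - 14017) = 2/(-14019) = 2*(-1/14019) = -2/14019 ≈ -0.00014266)
q = 129
A = 129 - I*√3288969089373/14019 (A = 129 - √(-16735 - 2/14019) = 129 - √(-234607967/14019) = 129 - I*√3288969089373/14019 ≈ 129.0 - 129.36*I)
1/(A + (W(101) - 35*(269 - 1*(-30)))) = 1/((129 - I*√3288969089373/14019) + (101 - 35*(269 - 1*(-30)))) = 1/((129 - I*√3288969089373/14019) + (101 - 35*(269 + 30))) = 1/((129 - I*√3288969089373/14019) + (101 - 35*299)) = 1/((129 - I*√3288969089373/14019) + (101 - 10465)) = 1/((129 - I*√3288969089373/14019) - 10364) = 1/(-10235 - I*√3288969089373/14019)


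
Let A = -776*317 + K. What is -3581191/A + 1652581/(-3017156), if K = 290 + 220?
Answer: 5199666511877/370328744596 ≈ 14.041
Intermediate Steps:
K = 510
A = -245482 (A = -776*317 + 510 = -245992 + 510 = -245482)
-3581191/A + 1652581/(-3017156) = -3581191/(-245482) + 1652581/(-3017156) = -3581191*(-1/245482) + 1652581*(-1/3017156) = 3581191/245482 - 1652581/3017156 = 5199666511877/370328744596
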